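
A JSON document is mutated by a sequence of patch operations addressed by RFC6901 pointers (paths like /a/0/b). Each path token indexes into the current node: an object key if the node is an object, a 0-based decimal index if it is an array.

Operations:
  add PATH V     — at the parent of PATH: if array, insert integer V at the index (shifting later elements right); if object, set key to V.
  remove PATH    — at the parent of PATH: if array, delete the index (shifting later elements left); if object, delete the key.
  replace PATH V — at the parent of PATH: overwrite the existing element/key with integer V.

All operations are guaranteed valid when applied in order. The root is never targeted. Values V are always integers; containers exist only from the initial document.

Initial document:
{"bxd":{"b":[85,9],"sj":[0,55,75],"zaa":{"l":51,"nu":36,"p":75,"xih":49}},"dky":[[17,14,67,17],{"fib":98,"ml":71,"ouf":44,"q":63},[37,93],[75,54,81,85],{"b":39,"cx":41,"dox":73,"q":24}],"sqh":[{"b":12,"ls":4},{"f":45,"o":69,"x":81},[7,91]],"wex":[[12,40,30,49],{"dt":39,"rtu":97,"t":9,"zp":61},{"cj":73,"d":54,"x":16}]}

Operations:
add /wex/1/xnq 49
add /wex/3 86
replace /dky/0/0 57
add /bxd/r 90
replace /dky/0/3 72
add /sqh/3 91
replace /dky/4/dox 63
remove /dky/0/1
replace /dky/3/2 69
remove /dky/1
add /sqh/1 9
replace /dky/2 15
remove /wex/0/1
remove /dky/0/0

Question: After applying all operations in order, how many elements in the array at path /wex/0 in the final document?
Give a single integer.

After op 1 (add /wex/1/xnq 49): {"bxd":{"b":[85,9],"sj":[0,55,75],"zaa":{"l":51,"nu":36,"p":75,"xih":49}},"dky":[[17,14,67,17],{"fib":98,"ml":71,"ouf":44,"q":63},[37,93],[75,54,81,85],{"b":39,"cx":41,"dox":73,"q":24}],"sqh":[{"b":12,"ls":4},{"f":45,"o":69,"x":81},[7,91]],"wex":[[12,40,30,49],{"dt":39,"rtu":97,"t":9,"xnq":49,"zp":61},{"cj":73,"d":54,"x":16}]}
After op 2 (add /wex/3 86): {"bxd":{"b":[85,9],"sj":[0,55,75],"zaa":{"l":51,"nu":36,"p":75,"xih":49}},"dky":[[17,14,67,17],{"fib":98,"ml":71,"ouf":44,"q":63},[37,93],[75,54,81,85],{"b":39,"cx":41,"dox":73,"q":24}],"sqh":[{"b":12,"ls":4},{"f":45,"o":69,"x":81},[7,91]],"wex":[[12,40,30,49],{"dt":39,"rtu":97,"t":9,"xnq":49,"zp":61},{"cj":73,"d":54,"x":16},86]}
After op 3 (replace /dky/0/0 57): {"bxd":{"b":[85,9],"sj":[0,55,75],"zaa":{"l":51,"nu":36,"p":75,"xih":49}},"dky":[[57,14,67,17],{"fib":98,"ml":71,"ouf":44,"q":63},[37,93],[75,54,81,85],{"b":39,"cx":41,"dox":73,"q":24}],"sqh":[{"b":12,"ls":4},{"f":45,"o":69,"x":81},[7,91]],"wex":[[12,40,30,49],{"dt":39,"rtu":97,"t":9,"xnq":49,"zp":61},{"cj":73,"d":54,"x":16},86]}
After op 4 (add /bxd/r 90): {"bxd":{"b":[85,9],"r":90,"sj":[0,55,75],"zaa":{"l":51,"nu":36,"p":75,"xih":49}},"dky":[[57,14,67,17],{"fib":98,"ml":71,"ouf":44,"q":63},[37,93],[75,54,81,85],{"b":39,"cx":41,"dox":73,"q":24}],"sqh":[{"b":12,"ls":4},{"f":45,"o":69,"x":81},[7,91]],"wex":[[12,40,30,49],{"dt":39,"rtu":97,"t":9,"xnq":49,"zp":61},{"cj":73,"d":54,"x":16},86]}
After op 5 (replace /dky/0/3 72): {"bxd":{"b":[85,9],"r":90,"sj":[0,55,75],"zaa":{"l":51,"nu":36,"p":75,"xih":49}},"dky":[[57,14,67,72],{"fib":98,"ml":71,"ouf":44,"q":63},[37,93],[75,54,81,85],{"b":39,"cx":41,"dox":73,"q":24}],"sqh":[{"b":12,"ls":4},{"f":45,"o":69,"x":81},[7,91]],"wex":[[12,40,30,49],{"dt":39,"rtu":97,"t":9,"xnq":49,"zp":61},{"cj":73,"d":54,"x":16},86]}
After op 6 (add /sqh/3 91): {"bxd":{"b":[85,9],"r":90,"sj":[0,55,75],"zaa":{"l":51,"nu":36,"p":75,"xih":49}},"dky":[[57,14,67,72],{"fib":98,"ml":71,"ouf":44,"q":63},[37,93],[75,54,81,85],{"b":39,"cx":41,"dox":73,"q":24}],"sqh":[{"b":12,"ls":4},{"f":45,"o":69,"x":81},[7,91],91],"wex":[[12,40,30,49],{"dt":39,"rtu":97,"t":9,"xnq":49,"zp":61},{"cj":73,"d":54,"x":16},86]}
After op 7 (replace /dky/4/dox 63): {"bxd":{"b":[85,9],"r":90,"sj":[0,55,75],"zaa":{"l":51,"nu":36,"p":75,"xih":49}},"dky":[[57,14,67,72],{"fib":98,"ml":71,"ouf":44,"q":63},[37,93],[75,54,81,85],{"b":39,"cx":41,"dox":63,"q":24}],"sqh":[{"b":12,"ls":4},{"f":45,"o":69,"x":81},[7,91],91],"wex":[[12,40,30,49],{"dt":39,"rtu":97,"t":9,"xnq":49,"zp":61},{"cj":73,"d":54,"x":16},86]}
After op 8 (remove /dky/0/1): {"bxd":{"b":[85,9],"r":90,"sj":[0,55,75],"zaa":{"l":51,"nu":36,"p":75,"xih":49}},"dky":[[57,67,72],{"fib":98,"ml":71,"ouf":44,"q":63},[37,93],[75,54,81,85],{"b":39,"cx":41,"dox":63,"q":24}],"sqh":[{"b":12,"ls":4},{"f":45,"o":69,"x":81},[7,91],91],"wex":[[12,40,30,49],{"dt":39,"rtu":97,"t":9,"xnq":49,"zp":61},{"cj":73,"d":54,"x":16},86]}
After op 9 (replace /dky/3/2 69): {"bxd":{"b":[85,9],"r":90,"sj":[0,55,75],"zaa":{"l":51,"nu":36,"p":75,"xih":49}},"dky":[[57,67,72],{"fib":98,"ml":71,"ouf":44,"q":63},[37,93],[75,54,69,85],{"b":39,"cx":41,"dox":63,"q":24}],"sqh":[{"b":12,"ls":4},{"f":45,"o":69,"x":81},[7,91],91],"wex":[[12,40,30,49],{"dt":39,"rtu":97,"t":9,"xnq":49,"zp":61},{"cj":73,"d":54,"x":16},86]}
After op 10 (remove /dky/1): {"bxd":{"b":[85,9],"r":90,"sj":[0,55,75],"zaa":{"l":51,"nu":36,"p":75,"xih":49}},"dky":[[57,67,72],[37,93],[75,54,69,85],{"b":39,"cx":41,"dox":63,"q":24}],"sqh":[{"b":12,"ls":4},{"f":45,"o":69,"x":81},[7,91],91],"wex":[[12,40,30,49],{"dt":39,"rtu":97,"t":9,"xnq":49,"zp":61},{"cj":73,"d":54,"x":16},86]}
After op 11 (add /sqh/1 9): {"bxd":{"b":[85,9],"r":90,"sj":[0,55,75],"zaa":{"l":51,"nu":36,"p":75,"xih":49}},"dky":[[57,67,72],[37,93],[75,54,69,85],{"b":39,"cx":41,"dox":63,"q":24}],"sqh":[{"b":12,"ls":4},9,{"f":45,"o":69,"x":81},[7,91],91],"wex":[[12,40,30,49],{"dt":39,"rtu":97,"t":9,"xnq":49,"zp":61},{"cj":73,"d":54,"x":16},86]}
After op 12 (replace /dky/2 15): {"bxd":{"b":[85,9],"r":90,"sj":[0,55,75],"zaa":{"l":51,"nu":36,"p":75,"xih":49}},"dky":[[57,67,72],[37,93],15,{"b":39,"cx":41,"dox":63,"q":24}],"sqh":[{"b":12,"ls":4},9,{"f":45,"o":69,"x":81},[7,91],91],"wex":[[12,40,30,49],{"dt":39,"rtu":97,"t":9,"xnq":49,"zp":61},{"cj":73,"d":54,"x":16},86]}
After op 13 (remove /wex/0/1): {"bxd":{"b":[85,9],"r":90,"sj":[0,55,75],"zaa":{"l":51,"nu":36,"p":75,"xih":49}},"dky":[[57,67,72],[37,93],15,{"b":39,"cx":41,"dox":63,"q":24}],"sqh":[{"b":12,"ls":4},9,{"f":45,"o":69,"x":81},[7,91],91],"wex":[[12,30,49],{"dt":39,"rtu":97,"t":9,"xnq":49,"zp":61},{"cj":73,"d":54,"x":16},86]}
After op 14 (remove /dky/0/0): {"bxd":{"b":[85,9],"r":90,"sj":[0,55,75],"zaa":{"l":51,"nu":36,"p":75,"xih":49}},"dky":[[67,72],[37,93],15,{"b":39,"cx":41,"dox":63,"q":24}],"sqh":[{"b":12,"ls":4},9,{"f":45,"o":69,"x":81},[7,91],91],"wex":[[12,30,49],{"dt":39,"rtu":97,"t":9,"xnq":49,"zp":61},{"cj":73,"d":54,"x":16},86]}
Size at path /wex/0: 3

Answer: 3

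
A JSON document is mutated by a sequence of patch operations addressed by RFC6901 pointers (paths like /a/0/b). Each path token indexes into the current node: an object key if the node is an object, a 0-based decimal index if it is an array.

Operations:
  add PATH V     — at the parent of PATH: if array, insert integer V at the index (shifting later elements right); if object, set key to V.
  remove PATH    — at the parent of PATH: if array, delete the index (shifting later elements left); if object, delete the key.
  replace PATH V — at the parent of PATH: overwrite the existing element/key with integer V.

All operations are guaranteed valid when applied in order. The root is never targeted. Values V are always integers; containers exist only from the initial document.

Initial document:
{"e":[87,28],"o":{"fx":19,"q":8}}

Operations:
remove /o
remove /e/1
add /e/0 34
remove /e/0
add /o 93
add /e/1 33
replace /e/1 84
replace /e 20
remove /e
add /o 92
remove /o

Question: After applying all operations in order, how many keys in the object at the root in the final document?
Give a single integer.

Answer: 0

Derivation:
After op 1 (remove /o): {"e":[87,28]}
After op 2 (remove /e/1): {"e":[87]}
After op 3 (add /e/0 34): {"e":[34,87]}
After op 4 (remove /e/0): {"e":[87]}
After op 5 (add /o 93): {"e":[87],"o":93}
After op 6 (add /e/1 33): {"e":[87,33],"o":93}
After op 7 (replace /e/1 84): {"e":[87,84],"o":93}
After op 8 (replace /e 20): {"e":20,"o":93}
After op 9 (remove /e): {"o":93}
After op 10 (add /o 92): {"o":92}
After op 11 (remove /o): {}
Size at the root: 0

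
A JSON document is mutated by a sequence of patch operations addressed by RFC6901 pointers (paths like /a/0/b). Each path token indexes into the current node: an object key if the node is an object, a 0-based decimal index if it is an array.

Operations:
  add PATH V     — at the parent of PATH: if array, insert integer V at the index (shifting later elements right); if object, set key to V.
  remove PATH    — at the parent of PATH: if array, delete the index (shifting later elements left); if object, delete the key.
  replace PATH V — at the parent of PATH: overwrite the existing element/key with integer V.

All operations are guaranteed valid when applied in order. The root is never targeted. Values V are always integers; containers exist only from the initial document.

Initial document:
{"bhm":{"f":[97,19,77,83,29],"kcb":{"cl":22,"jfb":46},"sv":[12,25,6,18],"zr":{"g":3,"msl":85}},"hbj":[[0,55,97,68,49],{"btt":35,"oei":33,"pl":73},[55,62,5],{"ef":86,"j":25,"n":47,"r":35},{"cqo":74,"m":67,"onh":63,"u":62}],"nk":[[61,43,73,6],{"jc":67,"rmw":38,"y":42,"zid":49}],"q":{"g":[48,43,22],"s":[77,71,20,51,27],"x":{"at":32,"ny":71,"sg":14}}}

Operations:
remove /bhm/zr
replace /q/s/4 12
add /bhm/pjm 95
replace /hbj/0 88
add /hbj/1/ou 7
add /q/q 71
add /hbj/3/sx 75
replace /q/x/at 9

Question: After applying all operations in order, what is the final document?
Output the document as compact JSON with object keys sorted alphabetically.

After op 1 (remove /bhm/zr): {"bhm":{"f":[97,19,77,83,29],"kcb":{"cl":22,"jfb":46},"sv":[12,25,6,18]},"hbj":[[0,55,97,68,49],{"btt":35,"oei":33,"pl":73},[55,62,5],{"ef":86,"j":25,"n":47,"r":35},{"cqo":74,"m":67,"onh":63,"u":62}],"nk":[[61,43,73,6],{"jc":67,"rmw":38,"y":42,"zid":49}],"q":{"g":[48,43,22],"s":[77,71,20,51,27],"x":{"at":32,"ny":71,"sg":14}}}
After op 2 (replace /q/s/4 12): {"bhm":{"f":[97,19,77,83,29],"kcb":{"cl":22,"jfb":46},"sv":[12,25,6,18]},"hbj":[[0,55,97,68,49],{"btt":35,"oei":33,"pl":73},[55,62,5],{"ef":86,"j":25,"n":47,"r":35},{"cqo":74,"m":67,"onh":63,"u":62}],"nk":[[61,43,73,6],{"jc":67,"rmw":38,"y":42,"zid":49}],"q":{"g":[48,43,22],"s":[77,71,20,51,12],"x":{"at":32,"ny":71,"sg":14}}}
After op 3 (add /bhm/pjm 95): {"bhm":{"f":[97,19,77,83,29],"kcb":{"cl":22,"jfb":46},"pjm":95,"sv":[12,25,6,18]},"hbj":[[0,55,97,68,49],{"btt":35,"oei":33,"pl":73},[55,62,5],{"ef":86,"j":25,"n":47,"r":35},{"cqo":74,"m":67,"onh":63,"u":62}],"nk":[[61,43,73,6],{"jc":67,"rmw":38,"y":42,"zid":49}],"q":{"g":[48,43,22],"s":[77,71,20,51,12],"x":{"at":32,"ny":71,"sg":14}}}
After op 4 (replace /hbj/0 88): {"bhm":{"f":[97,19,77,83,29],"kcb":{"cl":22,"jfb":46},"pjm":95,"sv":[12,25,6,18]},"hbj":[88,{"btt":35,"oei":33,"pl":73},[55,62,5],{"ef":86,"j":25,"n":47,"r":35},{"cqo":74,"m":67,"onh":63,"u":62}],"nk":[[61,43,73,6],{"jc":67,"rmw":38,"y":42,"zid":49}],"q":{"g":[48,43,22],"s":[77,71,20,51,12],"x":{"at":32,"ny":71,"sg":14}}}
After op 5 (add /hbj/1/ou 7): {"bhm":{"f":[97,19,77,83,29],"kcb":{"cl":22,"jfb":46},"pjm":95,"sv":[12,25,6,18]},"hbj":[88,{"btt":35,"oei":33,"ou":7,"pl":73},[55,62,5],{"ef":86,"j":25,"n":47,"r":35},{"cqo":74,"m":67,"onh":63,"u":62}],"nk":[[61,43,73,6],{"jc":67,"rmw":38,"y":42,"zid":49}],"q":{"g":[48,43,22],"s":[77,71,20,51,12],"x":{"at":32,"ny":71,"sg":14}}}
After op 6 (add /q/q 71): {"bhm":{"f":[97,19,77,83,29],"kcb":{"cl":22,"jfb":46},"pjm":95,"sv":[12,25,6,18]},"hbj":[88,{"btt":35,"oei":33,"ou":7,"pl":73},[55,62,5],{"ef":86,"j":25,"n":47,"r":35},{"cqo":74,"m":67,"onh":63,"u":62}],"nk":[[61,43,73,6],{"jc":67,"rmw":38,"y":42,"zid":49}],"q":{"g":[48,43,22],"q":71,"s":[77,71,20,51,12],"x":{"at":32,"ny":71,"sg":14}}}
After op 7 (add /hbj/3/sx 75): {"bhm":{"f":[97,19,77,83,29],"kcb":{"cl":22,"jfb":46},"pjm":95,"sv":[12,25,6,18]},"hbj":[88,{"btt":35,"oei":33,"ou":7,"pl":73},[55,62,5],{"ef":86,"j":25,"n":47,"r":35,"sx":75},{"cqo":74,"m":67,"onh":63,"u":62}],"nk":[[61,43,73,6],{"jc":67,"rmw":38,"y":42,"zid":49}],"q":{"g":[48,43,22],"q":71,"s":[77,71,20,51,12],"x":{"at":32,"ny":71,"sg":14}}}
After op 8 (replace /q/x/at 9): {"bhm":{"f":[97,19,77,83,29],"kcb":{"cl":22,"jfb":46},"pjm":95,"sv":[12,25,6,18]},"hbj":[88,{"btt":35,"oei":33,"ou":7,"pl":73},[55,62,5],{"ef":86,"j":25,"n":47,"r":35,"sx":75},{"cqo":74,"m":67,"onh":63,"u":62}],"nk":[[61,43,73,6],{"jc":67,"rmw":38,"y":42,"zid":49}],"q":{"g":[48,43,22],"q":71,"s":[77,71,20,51,12],"x":{"at":9,"ny":71,"sg":14}}}

Answer: {"bhm":{"f":[97,19,77,83,29],"kcb":{"cl":22,"jfb":46},"pjm":95,"sv":[12,25,6,18]},"hbj":[88,{"btt":35,"oei":33,"ou":7,"pl":73},[55,62,5],{"ef":86,"j":25,"n":47,"r":35,"sx":75},{"cqo":74,"m":67,"onh":63,"u":62}],"nk":[[61,43,73,6],{"jc":67,"rmw":38,"y":42,"zid":49}],"q":{"g":[48,43,22],"q":71,"s":[77,71,20,51,12],"x":{"at":9,"ny":71,"sg":14}}}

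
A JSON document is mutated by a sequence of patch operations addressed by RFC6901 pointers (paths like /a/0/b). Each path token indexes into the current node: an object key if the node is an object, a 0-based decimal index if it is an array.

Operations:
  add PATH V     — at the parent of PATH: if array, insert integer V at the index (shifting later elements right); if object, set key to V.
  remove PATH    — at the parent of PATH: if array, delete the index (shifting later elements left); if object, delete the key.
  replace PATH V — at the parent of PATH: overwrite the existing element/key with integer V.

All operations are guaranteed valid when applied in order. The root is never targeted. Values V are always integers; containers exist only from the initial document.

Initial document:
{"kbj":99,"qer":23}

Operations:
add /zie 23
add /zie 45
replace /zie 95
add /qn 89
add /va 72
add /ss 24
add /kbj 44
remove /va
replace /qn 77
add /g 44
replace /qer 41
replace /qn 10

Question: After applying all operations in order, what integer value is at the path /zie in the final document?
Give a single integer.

Answer: 95

Derivation:
After op 1 (add /zie 23): {"kbj":99,"qer":23,"zie":23}
After op 2 (add /zie 45): {"kbj":99,"qer":23,"zie":45}
After op 3 (replace /zie 95): {"kbj":99,"qer":23,"zie":95}
After op 4 (add /qn 89): {"kbj":99,"qer":23,"qn":89,"zie":95}
After op 5 (add /va 72): {"kbj":99,"qer":23,"qn":89,"va":72,"zie":95}
After op 6 (add /ss 24): {"kbj":99,"qer":23,"qn":89,"ss":24,"va":72,"zie":95}
After op 7 (add /kbj 44): {"kbj":44,"qer":23,"qn":89,"ss":24,"va":72,"zie":95}
After op 8 (remove /va): {"kbj":44,"qer":23,"qn":89,"ss":24,"zie":95}
After op 9 (replace /qn 77): {"kbj":44,"qer":23,"qn":77,"ss":24,"zie":95}
After op 10 (add /g 44): {"g":44,"kbj":44,"qer":23,"qn":77,"ss":24,"zie":95}
After op 11 (replace /qer 41): {"g":44,"kbj":44,"qer":41,"qn":77,"ss":24,"zie":95}
After op 12 (replace /qn 10): {"g":44,"kbj":44,"qer":41,"qn":10,"ss":24,"zie":95}
Value at /zie: 95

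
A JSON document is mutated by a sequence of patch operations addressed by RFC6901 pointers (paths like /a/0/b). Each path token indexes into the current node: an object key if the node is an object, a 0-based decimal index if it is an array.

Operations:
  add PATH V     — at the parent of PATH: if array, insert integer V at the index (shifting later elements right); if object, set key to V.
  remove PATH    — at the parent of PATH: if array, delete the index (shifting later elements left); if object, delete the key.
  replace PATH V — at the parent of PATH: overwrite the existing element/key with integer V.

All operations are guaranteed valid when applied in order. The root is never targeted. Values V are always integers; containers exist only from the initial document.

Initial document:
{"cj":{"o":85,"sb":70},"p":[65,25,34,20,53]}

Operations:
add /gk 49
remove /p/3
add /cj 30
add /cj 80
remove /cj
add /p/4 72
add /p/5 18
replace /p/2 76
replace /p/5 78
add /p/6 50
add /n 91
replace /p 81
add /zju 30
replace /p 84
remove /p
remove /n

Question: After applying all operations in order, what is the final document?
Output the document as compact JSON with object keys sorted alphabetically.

After op 1 (add /gk 49): {"cj":{"o":85,"sb":70},"gk":49,"p":[65,25,34,20,53]}
After op 2 (remove /p/3): {"cj":{"o":85,"sb":70},"gk":49,"p":[65,25,34,53]}
After op 3 (add /cj 30): {"cj":30,"gk":49,"p":[65,25,34,53]}
After op 4 (add /cj 80): {"cj":80,"gk":49,"p":[65,25,34,53]}
After op 5 (remove /cj): {"gk":49,"p":[65,25,34,53]}
After op 6 (add /p/4 72): {"gk":49,"p":[65,25,34,53,72]}
After op 7 (add /p/5 18): {"gk":49,"p":[65,25,34,53,72,18]}
After op 8 (replace /p/2 76): {"gk":49,"p":[65,25,76,53,72,18]}
After op 9 (replace /p/5 78): {"gk":49,"p":[65,25,76,53,72,78]}
After op 10 (add /p/6 50): {"gk":49,"p":[65,25,76,53,72,78,50]}
After op 11 (add /n 91): {"gk":49,"n":91,"p":[65,25,76,53,72,78,50]}
After op 12 (replace /p 81): {"gk":49,"n":91,"p":81}
After op 13 (add /zju 30): {"gk":49,"n":91,"p":81,"zju":30}
After op 14 (replace /p 84): {"gk":49,"n":91,"p":84,"zju":30}
After op 15 (remove /p): {"gk":49,"n":91,"zju":30}
After op 16 (remove /n): {"gk":49,"zju":30}

Answer: {"gk":49,"zju":30}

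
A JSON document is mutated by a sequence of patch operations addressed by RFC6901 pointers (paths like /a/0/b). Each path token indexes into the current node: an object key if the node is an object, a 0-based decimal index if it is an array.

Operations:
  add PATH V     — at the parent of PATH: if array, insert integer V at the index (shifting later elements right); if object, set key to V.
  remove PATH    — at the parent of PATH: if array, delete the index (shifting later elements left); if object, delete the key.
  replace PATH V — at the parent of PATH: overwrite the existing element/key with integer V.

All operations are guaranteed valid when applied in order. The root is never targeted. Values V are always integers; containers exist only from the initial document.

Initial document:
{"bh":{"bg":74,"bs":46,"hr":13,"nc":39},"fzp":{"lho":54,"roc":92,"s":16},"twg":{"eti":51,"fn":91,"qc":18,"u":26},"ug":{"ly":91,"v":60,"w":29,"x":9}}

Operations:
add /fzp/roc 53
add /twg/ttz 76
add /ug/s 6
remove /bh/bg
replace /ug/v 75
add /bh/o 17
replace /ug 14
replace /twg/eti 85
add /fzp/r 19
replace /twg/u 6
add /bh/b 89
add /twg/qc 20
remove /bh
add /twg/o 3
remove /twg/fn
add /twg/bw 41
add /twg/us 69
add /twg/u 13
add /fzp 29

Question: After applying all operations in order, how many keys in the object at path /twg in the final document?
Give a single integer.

Answer: 7

Derivation:
After op 1 (add /fzp/roc 53): {"bh":{"bg":74,"bs":46,"hr":13,"nc":39},"fzp":{"lho":54,"roc":53,"s":16},"twg":{"eti":51,"fn":91,"qc":18,"u":26},"ug":{"ly":91,"v":60,"w":29,"x":9}}
After op 2 (add /twg/ttz 76): {"bh":{"bg":74,"bs":46,"hr":13,"nc":39},"fzp":{"lho":54,"roc":53,"s":16},"twg":{"eti":51,"fn":91,"qc":18,"ttz":76,"u":26},"ug":{"ly":91,"v":60,"w":29,"x":9}}
After op 3 (add /ug/s 6): {"bh":{"bg":74,"bs":46,"hr":13,"nc":39},"fzp":{"lho":54,"roc":53,"s":16},"twg":{"eti":51,"fn":91,"qc":18,"ttz":76,"u":26},"ug":{"ly":91,"s":6,"v":60,"w":29,"x":9}}
After op 4 (remove /bh/bg): {"bh":{"bs":46,"hr":13,"nc":39},"fzp":{"lho":54,"roc":53,"s":16},"twg":{"eti":51,"fn":91,"qc":18,"ttz":76,"u":26},"ug":{"ly":91,"s":6,"v":60,"w":29,"x":9}}
After op 5 (replace /ug/v 75): {"bh":{"bs":46,"hr":13,"nc":39},"fzp":{"lho":54,"roc":53,"s":16},"twg":{"eti":51,"fn":91,"qc":18,"ttz":76,"u":26},"ug":{"ly":91,"s":6,"v":75,"w":29,"x":9}}
After op 6 (add /bh/o 17): {"bh":{"bs":46,"hr":13,"nc":39,"o":17},"fzp":{"lho":54,"roc":53,"s":16},"twg":{"eti":51,"fn":91,"qc":18,"ttz":76,"u":26},"ug":{"ly":91,"s":6,"v":75,"w":29,"x":9}}
After op 7 (replace /ug 14): {"bh":{"bs":46,"hr":13,"nc":39,"o":17},"fzp":{"lho":54,"roc":53,"s":16},"twg":{"eti":51,"fn":91,"qc":18,"ttz":76,"u":26},"ug":14}
After op 8 (replace /twg/eti 85): {"bh":{"bs":46,"hr":13,"nc":39,"o":17},"fzp":{"lho":54,"roc":53,"s":16},"twg":{"eti":85,"fn":91,"qc":18,"ttz":76,"u":26},"ug":14}
After op 9 (add /fzp/r 19): {"bh":{"bs":46,"hr":13,"nc":39,"o":17},"fzp":{"lho":54,"r":19,"roc":53,"s":16},"twg":{"eti":85,"fn":91,"qc":18,"ttz":76,"u":26},"ug":14}
After op 10 (replace /twg/u 6): {"bh":{"bs":46,"hr":13,"nc":39,"o":17},"fzp":{"lho":54,"r":19,"roc":53,"s":16},"twg":{"eti":85,"fn":91,"qc":18,"ttz":76,"u":6},"ug":14}
After op 11 (add /bh/b 89): {"bh":{"b":89,"bs":46,"hr":13,"nc":39,"o":17},"fzp":{"lho":54,"r":19,"roc":53,"s":16},"twg":{"eti":85,"fn":91,"qc":18,"ttz":76,"u":6},"ug":14}
After op 12 (add /twg/qc 20): {"bh":{"b":89,"bs":46,"hr":13,"nc":39,"o":17},"fzp":{"lho":54,"r":19,"roc":53,"s":16},"twg":{"eti":85,"fn":91,"qc":20,"ttz":76,"u":6},"ug":14}
After op 13 (remove /bh): {"fzp":{"lho":54,"r":19,"roc":53,"s":16},"twg":{"eti":85,"fn":91,"qc":20,"ttz":76,"u":6},"ug":14}
After op 14 (add /twg/o 3): {"fzp":{"lho":54,"r":19,"roc":53,"s":16},"twg":{"eti":85,"fn":91,"o":3,"qc":20,"ttz":76,"u":6},"ug":14}
After op 15 (remove /twg/fn): {"fzp":{"lho":54,"r":19,"roc":53,"s":16},"twg":{"eti":85,"o":3,"qc":20,"ttz":76,"u":6},"ug":14}
After op 16 (add /twg/bw 41): {"fzp":{"lho":54,"r":19,"roc":53,"s":16},"twg":{"bw":41,"eti":85,"o":3,"qc":20,"ttz":76,"u":6},"ug":14}
After op 17 (add /twg/us 69): {"fzp":{"lho":54,"r":19,"roc":53,"s":16},"twg":{"bw":41,"eti":85,"o":3,"qc":20,"ttz":76,"u":6,"us":69},"ug":14}
After op 18 (add /twg/u 13): {"fzp":{"lho":54,"r":19,"roc":53,"s":16},"twg":{"bw":41,"eti":85,"o":3,"qc":20,"ttz":76,"u":13,"us":69},"ug":14}
After op 19 (add /fzp 29): {"fzp":29,"twg":{"bw":41,"eti":85,"o":3,"qc":20,"ttz":76,"u":13,"us":69},"ug":14}
Size at path /twg: 7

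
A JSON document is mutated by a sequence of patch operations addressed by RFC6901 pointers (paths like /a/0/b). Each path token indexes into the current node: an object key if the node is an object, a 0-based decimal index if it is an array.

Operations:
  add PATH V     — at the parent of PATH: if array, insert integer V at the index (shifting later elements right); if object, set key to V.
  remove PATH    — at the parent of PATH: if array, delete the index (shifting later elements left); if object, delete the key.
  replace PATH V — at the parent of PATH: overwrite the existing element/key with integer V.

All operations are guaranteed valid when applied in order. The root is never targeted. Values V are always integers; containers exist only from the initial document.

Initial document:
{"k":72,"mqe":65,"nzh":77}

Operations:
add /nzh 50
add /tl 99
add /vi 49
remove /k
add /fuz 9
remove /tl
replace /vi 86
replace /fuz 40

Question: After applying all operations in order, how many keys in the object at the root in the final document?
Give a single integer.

Answer: 4

Derivation:
After op 1 (add /nzh 50): {"k":72,"mqe":65,"nzh":50}
After op 2 (add /tl 99): {"k":72,"mqe":65,"nzh":50,"tl":99}
After op 3 (add /vi 49): {"k":72,"mqe":65,"nzh":50,"tl":99,"vi":49}
After op 4 (remove /k): {"mqe":65,"nzh":50,"tl":99,"vi":49}
After op 5 (add /fuz 9): {"fuz":9,"mqe":65,"nzh":50,"tl":99,"vi":49}
After op 6 (remove /tl): {"fuz":9,"mqe":65,"nzh":50,"vi":49}
After op 7 (replace /vi 86): {"fuz":9,"mqe":65,"nzh":50,"vi":86}
After op 8 (replace /fuz 40): {"fuz":40,"mqe":65,"nzh":50,"vi":86}
Size at the root: 4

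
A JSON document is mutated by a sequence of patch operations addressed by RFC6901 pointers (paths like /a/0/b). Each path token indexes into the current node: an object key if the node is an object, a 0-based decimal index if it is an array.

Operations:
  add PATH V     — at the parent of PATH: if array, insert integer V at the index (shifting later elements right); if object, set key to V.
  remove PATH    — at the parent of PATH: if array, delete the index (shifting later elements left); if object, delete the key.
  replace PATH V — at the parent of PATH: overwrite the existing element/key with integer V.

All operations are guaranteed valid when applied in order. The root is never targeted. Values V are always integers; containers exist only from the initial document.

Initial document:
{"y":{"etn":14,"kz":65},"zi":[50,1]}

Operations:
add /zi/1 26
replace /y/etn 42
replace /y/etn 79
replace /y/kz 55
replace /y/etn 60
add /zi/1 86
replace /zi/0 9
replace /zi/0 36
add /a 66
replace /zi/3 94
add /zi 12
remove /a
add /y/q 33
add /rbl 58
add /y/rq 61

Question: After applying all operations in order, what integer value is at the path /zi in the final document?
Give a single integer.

After op 1 (add /zi/1 26): {"y":{"etn":14,"kz":65},"zi":[50,26,1]}
After op 2 (replace /y/etn 42): {"y":{"etn":42,"kz":65},"zi":[50,26,1]}
After op 3 (replace /y/etn 79): {"y":{"etn":79,"kz":65},"zi":[50,26,1]}
After op 4 (replace /y/kz 55): {"y":{"etn":79,"kz":55},"zi":[50,26,1]}
After op 5 (replace /y/etn 60): {"y":{"etn":60,"kz":55},"zi":[50,26,1]}
After op 6 (add /zi/1 86): {"y":{"etn":60,"kz":55},"zi":[50,86,26,1]}
After op 7 (replace /zi/0 9): {"y":{"etn":60,"kz":55},"zi":[9,86,26,1]}
After op 8 (replace /zi/0 36): {"y":{"etn":60,"kz":55},"zi":[36,86,26,1]}
After op 9 (add /a 66): {"a":66,"y":{"etn":60,"kz":55},"zi":[36,86,26,1]}
After op 10 (replace /zi/3 94): {"a":66,"y":{"etn":60,"kz":55},"zi":[36,86,26,94]}
After op 11 (add /zi 12): {"a":66,"y":{"etn":60,"kz":55},"zi":12}
After op 12 (remove /a): {"y":{"etn":60,"kz":55},"zi":12}
After op 13 (add /y/q 33): {"y":{"etn":60,"kz":55,"q":33},"zi":12}
After op 14 (add /rbl 58): {"rbl":58,"y":{"etn":60,"kz":55,"q":33},"zi":12}
After op 15 (add /y/rq 61): {"rbl":58,"y":{"etn":60,"kz":55,"q":33,"rq":61},"zi":12}
Value at /zi: 12

Answer: 12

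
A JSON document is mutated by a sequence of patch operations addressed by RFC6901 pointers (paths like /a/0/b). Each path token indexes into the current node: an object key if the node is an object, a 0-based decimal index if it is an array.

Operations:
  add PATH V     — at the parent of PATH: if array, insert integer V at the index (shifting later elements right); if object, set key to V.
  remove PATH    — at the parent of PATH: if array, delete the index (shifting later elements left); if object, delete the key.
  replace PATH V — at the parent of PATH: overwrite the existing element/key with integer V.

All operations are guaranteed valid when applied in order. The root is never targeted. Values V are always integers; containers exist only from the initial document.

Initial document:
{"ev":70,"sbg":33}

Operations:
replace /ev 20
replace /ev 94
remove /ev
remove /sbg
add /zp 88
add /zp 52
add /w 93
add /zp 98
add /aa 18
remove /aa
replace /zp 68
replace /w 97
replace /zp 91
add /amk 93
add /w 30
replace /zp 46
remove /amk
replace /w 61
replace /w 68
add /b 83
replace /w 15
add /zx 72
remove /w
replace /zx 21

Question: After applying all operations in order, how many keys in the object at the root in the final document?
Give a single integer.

Answer: 3

Derivation:
After op 1 (replace /ev 20): {"ev":20,"sbg":33}
After op 2 (replace /ev 94): {"ev":94,"sbg":33}
After op 3 (remove /ev): {"sbg":33}
After op 4 (remove /sbg): {}
After op 5 (add /zp 88): {"zp":88}
After op 6 (add /zp 52): {"zp":52}
After op 7 (add /w 93): {"w":93,"zp":52}
After op 8 (add /zp 98): {"w":93,"zp":98}
After op 9 (add /aa 18): {"aa":18,"w":93,"zp":98}
After op 10 (remove /aa): {"w":93,"zp":98}
After op 11 (replace /zp 68): {"w":93,"zp":68}
After op 12 (replace /w 97): {"w":97,"zp":68}
After op 13 (replace /zp 91): {"w":97,"zp":91}
After op 14 (add /amk 93): {"amk":93,"w":97,"zp":91}
After op 15 (add /w 30): {"amk":93,"w":30,"zp":91}
After op 16 (replace /zp 46): {"amk":93,"w":30,"zp":46}
After op 17 (remove /amk): {"w":30,"zp":46}
After op 18 (replace /w 61): {"w":61,"zp":46}
After op 19 (replace /w 68): {"w":68,"zp":46}
After op 20 (add /b 83): {"b":83,"w":68,"zp":46}
After op 21 (replace /w 15): {"b":83,"w":15,"zp":46}
After op 22 (add /zx 72): {"b":83,"w":15,"zp":46,"zx":72}
After op 23 (remove /w): {"b":83,"zp":46,"zx":72}
After op 24 (replace /zx 21): {"b":83,"zp":46,"zx":21}
Size at the root: 3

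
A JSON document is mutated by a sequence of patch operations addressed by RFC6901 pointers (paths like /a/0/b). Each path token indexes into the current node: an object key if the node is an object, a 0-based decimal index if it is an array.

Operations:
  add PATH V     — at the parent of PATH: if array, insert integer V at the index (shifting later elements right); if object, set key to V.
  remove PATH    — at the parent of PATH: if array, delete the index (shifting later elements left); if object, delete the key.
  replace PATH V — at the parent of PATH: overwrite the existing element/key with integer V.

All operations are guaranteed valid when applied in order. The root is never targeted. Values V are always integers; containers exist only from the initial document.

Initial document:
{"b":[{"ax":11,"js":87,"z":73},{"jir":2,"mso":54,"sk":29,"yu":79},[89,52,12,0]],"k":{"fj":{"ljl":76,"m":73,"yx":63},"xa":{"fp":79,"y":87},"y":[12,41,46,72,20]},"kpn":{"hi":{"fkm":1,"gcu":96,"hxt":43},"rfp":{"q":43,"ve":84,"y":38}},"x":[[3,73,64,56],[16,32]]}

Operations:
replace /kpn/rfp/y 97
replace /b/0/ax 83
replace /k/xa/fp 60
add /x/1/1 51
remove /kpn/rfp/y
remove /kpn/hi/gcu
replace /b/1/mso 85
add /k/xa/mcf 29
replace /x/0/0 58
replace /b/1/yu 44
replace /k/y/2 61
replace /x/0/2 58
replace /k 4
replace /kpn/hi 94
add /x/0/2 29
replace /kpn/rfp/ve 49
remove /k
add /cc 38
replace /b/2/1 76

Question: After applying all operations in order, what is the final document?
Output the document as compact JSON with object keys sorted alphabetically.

Answer: {"b":[{"ax":83,"js":87,"z":73},{"jir":2,"mso":85,"sk":29,"yu":44},[89,76,12,0]],"cc":38,"kpn":{"hi":94,"rfp":{"q":43,"ve":49}},"x":[[58,73,29,58,56],[16,51,32]]}

Derivation:
After op 1 (replace /kpn/rfp/y 97): {"b":[{"ax":11,"js":87,"z":73},{"jir":2,"mso":54,"sk":29,"yu":79},[89,52,12,0]],"k":{"fj":{"ljl":76,"m":73,"yx":63},"xa":{"fp":79,"y":87},"y":[12,41,46,72,20]},"kpn":{"hi":{"fkm":1,"gcu":96,"hxt":43},"rfp":{"q":43,"ve":84,"y":97}},"x":[[3,73,64,56],[16,32]]}
After op 2 (replace /b/0/ax 83): {"b":[{"ax":83,"js":87,"z":73},{"jir":2,"mso":54,"sk":29,"yu":79},[89,52,12,0]],"k":{"fj":{"ljl":76,"m":73,"yx":63},"xa":{"fp":79,"y":87},"y":[12,41,46,72,20]},"kpn":{"hi":{"fkm":1,"gcu":96,"hxt":43},"rfp":{"q":43,"ve":84,"y":97}},"x":[[3,73,64,56],[16,32]]}
After op 3 (replace /k/xa/fp 60): {"b":[{"ax":83,"js":87,"z":73},{"jir":2,"mso":54,"sk":29,"yu":79},[89,52,12,0]],"k":{"fj":{"ljl":76,"m":73,"yx":63},"xa":{"fp":60,"y":87},"y":[12,41,46,72,20]},"kpn":{"hi":{"fkm":1,"gcu":96,"hxt":43},"rfp":{"q":43,"ve":84,"y":97}},"x":[[3,73,64,56],[16,32]]}
After op 4 (add /x/1/1 51): {"b":[{"ax":83,"js":87,"z":73},{"jir":2,"mso":54,"sk":29,"yu":79},[89,52,12,0]],"k":{"fj":{"ljl":76,"m":73,"yx":63},"xa":{"fp":60,"y":87},"y":[12,41,46,72,20]},"kpn":{"hi":{"fkm":1,"gcu":96,"hxt":43},"rfp":{"q":43,"ve":84,"y":97}},"x":[[3,73,64,56],[16,51,32]]}
After op 5 (remove /kpn/rfp/y): {"b":[{"ax":83,"js":87,"z":73},{"jir":2,"mso":54,"sk":29,"yu":79},[89,52,12,0]],"k":{"fj":{"ljl":76,"m":73,"yx":63},"xa":{"fp":60,"y":87},"y":[12,41,46,72,20]},"kpn":{"hi":{"fkm":1,"gcu":96,"hxt":43},"rfp":{"q":43,"ve":84}},"x":[[3,73,64,56],[16,51,32]]}
After op 6 (remove /kpn/hi/gcu): {"b":[{"ax":83,"js":87,"z":73},{"jir":2,"mso":54,"sk":29,"yu":79},[89,52,12,0]],"k":{"fj":{"ljl":76,"m":73,"yx":63},"xa":{"fp":60,"y":87},"y":[12,41,46,72,20]},"kpn":{"hi":{"fkm":1,"hxt":43},"rfp":{"q":43,"ve":84}},"x":[[3,73,64,56],[16,51,32]]}
After op 7 (replace /b/1/mso 85): {"b":[{"ax":83,"js":87,"z":73},{"jir":2,"mso":85,"sk":29,"yu":79},[89,52,12,0]],"k":{"fj":{"ljl":76,"m":73,"yx":63},"xa":{"fp":60,"y":87},"y":[12,41,46,72,20]},"kpn":{"hi":{"fkm":1,"hxt":43},"rfp":{"q":43,"ve":84}},"x":[[3,73,64,56],[16,51,32]]}
After op 8 (add /k/xa/mcf 29): {"b":[{"ax":83,"js":87,"z":73},{"jir":2,"mso":85,"sk":29,"yu":79},[89,52,12,0]],"k":{"fj":{"ljl":76,"m":73,"yx":63},"xa":{"fp":60,"mcf":29,"y":87},"y":[12,41,46,72,20]},"kpn":{"hi":{"fkm":1,"hxt":43},"rfp":{"q":43,"ve":84}},"x":[[3,73,64,56],[16,51,32]]}
After op 9 (replace /x/0/0 58): {"b":[{"ax":83,"js":87,"z":73},{"jir":2,"mso":85,"sk":29,"yu":79},[89,52,12,0]],"k":{"fj":{"ljl":76,"m":73,"yx":63},"xa":{"fp":60,"mcf":29,"y":87},"y":[12,41,46,72,20]},"kpn":{"hi":{"fkm":1,"hxt":43},"rfp":{"q":43,"ve":84}},"x":[[58,73,64,56],[16,51,32]]}
After op 10 (replace /b/1/yu 44): {"b":[{"ax":83,"js":87,"z":73},{"jir":2,"mso":85,"sk":29,"yu":44},[89,52,12,0]],"k":{"fj":{"ljl":76,"m":73,"yx":63},"xa":{"fp":60,"mcf":29,"y":87},"y":[12,41,46,72,20]},"kpn":{"hi":{"fkm":1,"hxt":43},"rfp":{"q":43,"ve":84}},"x":[[58,73,64,56],[16,51,32]]}
After op 11 (replace /k/y/2 61): {"b":[{"ax":83,"js":87,"z":73},{"jir":2,"mso":85,"sk":29,"yu":44},[89,52,12,0]],"k":{"fj":{"ljl":76,"m":73,"yx":63},"xa":{"fp":60,"mcf":29,"y":87},"y":[12,41,61,72,20]},"kpn":{"hi":{"fkm":1,"hxt":43},"rfp":{"q":43,"ve":84}},"x":[[58,73,64,56],[16,51,32]]}
After op 12 (replace /x/0/2 58): {"b":[{"ax":83,"js":87,"z":73},{"jir":2,"mso":85,"sk":29,"yu":44},[89,52,12,0]],"k":{"fj":{"ljl":76,"m":73,"yx":63},"xa":{"fp":60,"mcf":29,"y":87},"y":[12,41,61,72,20]},"kpn":{"hi":{"fkm":1,"hxt":43},"rfp":{"q":43,"ve":84}},"x":[[58,73,58,56],[16,51,32]]}
After op 13 (replace /k 4): {"b":[{"ax":83,"js":87,"z":73},{"jir":2,"mso":85,"sk":29,"yu":44},[89,52,12,0]],"k":4,"kpn":{"hi":{"fkm":1,"hxt":43},"rfp":{"q":43,"ve":84}},"x":[[58,73,58,56],[16,51,32]]}
After op 14 (replace /kpn/hi 94): {"b":[{"ax":83,"js":87,"z":73},{"jir":2,"mso":85,"sk":29,"yu":44},[89,52,12,0]],"k":4,"kpn":{"hi":94,"rfp":{"q":43,"ve":84}},"x":[[58,73,58,56],[16,51,32]]}
After op 15 (add /x/0/2 29): {"b":[{"ax":83,"js":87,"z":73},{"jir":2,"mso":85,"sk":29,"yu":44},[89,52,12,0]],"k":4,"kpn":{"hi":94,"rfp":{"q":43,"ve":84}},"x":[[58,73,29,58,56],[16,51,32]]}
After op 16 (replace /kpn/rfp/ve 49): {"b":[{"ax":83,"js":87,"z":73},{"jir":2,"mso":85,"sk":29,"yu":44},[89,52,12,0]],"k":4,"kpn":{"hi":94,"rfp":{"q":43,"ve":49}},"x":[[58,73,29,58,56],[16,51,32]]}
After op 17 (remove /k): {"b":[{"ax":83,"js":87,"z":73},{"jir":2,"mso":85,"sk":29,"yu":44},[89,52,12,0]],"kpn":{"hi":94,"rfp":{"q":43,"ve":49}},"x":[[58,73,29,58,56],[16,51,32]]}
After op 18 (add /cc 38): {"b":[{"ax":83,"js":87,"z":73},{"jir":2,"mso":85,"sk":29,"yu":44},[89,52,12,0]],"cc":38,"kpn":{"hi":94,"rfp":{"q":43,"ve":49}},"x":[[58,73,29,58,56],[16,51,32]]}
After op 19 (replace /b/2/1 76): {"b":[{"ax":83,"js":87,"z":73},{"jir":2,"mso":85,"sk":29,"yu":44},[89,76,12,0]],"cc":38,"kpn":{"hi":94,"rfp":{"q":43,"ve":49}},"x":[[58,73,29,58,56],[16,51,32]]}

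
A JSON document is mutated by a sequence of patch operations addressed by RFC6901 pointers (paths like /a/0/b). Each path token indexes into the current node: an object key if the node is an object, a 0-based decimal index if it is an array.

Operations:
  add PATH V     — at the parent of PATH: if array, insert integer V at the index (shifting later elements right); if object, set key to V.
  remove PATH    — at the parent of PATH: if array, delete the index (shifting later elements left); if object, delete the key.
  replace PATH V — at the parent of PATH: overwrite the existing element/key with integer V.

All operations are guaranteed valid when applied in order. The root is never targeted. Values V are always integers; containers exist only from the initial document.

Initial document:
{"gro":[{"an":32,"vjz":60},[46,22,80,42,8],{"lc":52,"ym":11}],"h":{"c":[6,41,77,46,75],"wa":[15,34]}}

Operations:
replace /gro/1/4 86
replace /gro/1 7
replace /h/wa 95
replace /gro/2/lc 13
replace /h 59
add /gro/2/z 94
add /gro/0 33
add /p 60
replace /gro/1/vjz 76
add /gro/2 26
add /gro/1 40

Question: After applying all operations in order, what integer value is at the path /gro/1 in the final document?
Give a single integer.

After op 1 (replace /gro/1/4 86): {"gro":[{"an":32,"vjz":60},[46,22,80,42,86],{"lc":52,"ym":11}],"h":{"c":[6,41,77,46,75],"wa":[15,34]}}
After op 2 (replace /gro/1 7): {"gro":[{"an":32,"vjz":60},7,{"lc":52,"ym":11}],"h":{"c":[6,41,77,46,75],"wa":[15,34]}}
After op 3 (replace /h/wa 95): {"gro":[{"an":32,"vjz":60},7,{"lc":52,"ym":11}],"h":{"c":[6,41,77,46,75],"wa":95}}
After op 4 (replace /gro/2/lc 13): {"gro":[{"an":32,"vjz":60},7,{"lc":13,"ym":11}],"h":{"c":[6,41,77,46,75],"wa":95}}
After op 5 (replace /h 59): {"gro":[{"an":32,"vjz":60},7,{"lc":13,"ym":11}],"h":59}
After op 6 (add /gro/2/z 94): {"gro":[{"an":32,"vjz":60},7,{"lc":13,"ym":11,"z":94}],"h":59}
After op 7 (add /gro/0 33): {"gro":[33,{"an":32,"vjz":60},7,{"lc":13,"ym":11,"z":94}],"h":59}
After op 8 (add /p 60): {"gro":[33,{"an":32,"vjz":60},7,{"lc":13,"ym":11,"z":94}],"h":59,"p":60}
After op 9 (replace /gro/1/vjz 76): {"gro":[33,{"an":32,"vjz":76},7,{"lc":13,"ym":11,"z":94}],"h":59,"p":60}
After op 10 (add /gro/2 26): {"gro":[33,{"an":32,"vjz":76},26,7,{"lc":13,"ym":11,"z":94}],"h":59,"p":60}
After op 11 (add /gro/1 40): {"gro":[33,40,{"an":32,"vjz":76},26,7,{"lc":13,"ym":11,"z":94}],"h":59,"p":60}
Value at /gro/1: 40

Answer: 40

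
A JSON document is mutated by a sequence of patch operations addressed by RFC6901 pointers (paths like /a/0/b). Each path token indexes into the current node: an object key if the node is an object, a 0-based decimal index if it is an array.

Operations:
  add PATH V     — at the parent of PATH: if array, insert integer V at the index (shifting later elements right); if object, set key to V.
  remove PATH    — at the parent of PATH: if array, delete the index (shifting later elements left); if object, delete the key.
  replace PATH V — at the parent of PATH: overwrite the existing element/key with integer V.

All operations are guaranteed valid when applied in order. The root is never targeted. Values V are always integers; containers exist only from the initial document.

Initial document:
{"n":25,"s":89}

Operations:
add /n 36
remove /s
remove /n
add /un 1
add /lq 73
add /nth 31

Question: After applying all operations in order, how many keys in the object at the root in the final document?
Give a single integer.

Answer: 3

Derivation:
After op 1 (add /n 36): {"n":36,"s":89}
After op 2 (remove /s): {"n":36}
After op 3 (remove /n): {}
After op 4 (add /un 1): {"un":1}
After op 5 (add /lq 73): {"lq":73,"un":1}
After op 6 (add /nth 31): {"lq":73,"nth":31,"un":1}
Size at the root: 3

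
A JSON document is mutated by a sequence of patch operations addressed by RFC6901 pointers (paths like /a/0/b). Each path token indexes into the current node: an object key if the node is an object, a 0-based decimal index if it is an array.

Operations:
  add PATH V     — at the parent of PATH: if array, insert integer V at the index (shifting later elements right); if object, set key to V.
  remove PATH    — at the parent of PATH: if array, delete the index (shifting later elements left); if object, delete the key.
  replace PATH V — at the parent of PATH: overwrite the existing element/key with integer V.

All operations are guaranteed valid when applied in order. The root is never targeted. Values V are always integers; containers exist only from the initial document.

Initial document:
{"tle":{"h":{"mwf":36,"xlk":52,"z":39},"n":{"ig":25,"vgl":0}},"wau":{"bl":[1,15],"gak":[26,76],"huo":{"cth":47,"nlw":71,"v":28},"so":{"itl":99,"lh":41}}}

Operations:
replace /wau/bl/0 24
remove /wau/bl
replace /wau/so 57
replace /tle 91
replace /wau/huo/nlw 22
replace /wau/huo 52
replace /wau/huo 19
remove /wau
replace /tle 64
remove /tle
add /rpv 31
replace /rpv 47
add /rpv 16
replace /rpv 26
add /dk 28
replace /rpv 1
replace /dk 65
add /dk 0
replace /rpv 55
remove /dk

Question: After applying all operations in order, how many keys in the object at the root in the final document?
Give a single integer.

Answer: 1

Derivation:
After op 1 (replace /wau/bl/0 24): {"tle":{"h":{"mwf":36,"xlk":52,"z":39},"n":{"ig":25,"vgl":0}},"wau":{"bl":[24,15],"gak":[26,76],"huo":{"cth":47,"nlw":71,"v":28},"so":{"itl":99,"lh":41}}}
After op 2 (remove /wau/bl): {"tle":{"h":{"mwf":36,"xlk":52,"z":39},"n":{"ig":25,"vgl":0}},"wau":{"gak":[26,76],"huo":{"cth":47,"nlw":71,"v":28},"so":{"itl":99,"lh":41}}}
After op 3 (replace /wau/so 57): {"tle":{"h":{"mwf":36,"xlk":52,"z":39},"n":{"ig":25,"vgl":0}},"wau":{"gak":[26,76],"huo":{"cth":47,"nlw":71,"v":28},"so":57}}
After op 4 (replace /tle 91): {"tle":91,"wau":{"gak":[26,76],"huo":{"cth":47,"nlw":71,"v":28},"so":57}}
After op 5 (replace /wau/huo/nlw 22): {"tle":91,"wau":{"gak":[26,76],"huo":{"cth":47,"nlw":22,"v":28},"so":57}}
After op 6 (replace /wau/huo 52): {"tle":91,"wau":{"gak":[26,76],"huo":52,"so":57}}
After op 7 (replace /wau/huo 19): {"tle":91,"wau":{"gak":[26,76],"huo":19,"so":57}}
After op 8 (remove /wau): {"tle":91}
After op 9 (replace /tle 64): {"tle":64}
After op 10 (remove /tle): {}
After op 11 (add /rpv 31): {"rpv":31}
After op 12 (replace /rpv 47): {"rpv":47}
After op 13 (add /rpv 16): {"rpv":16}
After op 14 (replace /rpv 26): {"rpv":26}
After op 15 (add /dk 28): {"dk":28,"rpv":26}
After op 16 (replace /rpv 1): {"dk":28,"rpv":1}
After op 17 (replace /dk 65): {"dk":65,"rpv":1}
After op 18 (add /dk 0): {"dk":0,"rpv":1}
After op 19 (replace /rpv 55): {"dk":0,"rpv":55}
After op 20 (remove /dk): {"rpv":55}
Size at the root: 1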